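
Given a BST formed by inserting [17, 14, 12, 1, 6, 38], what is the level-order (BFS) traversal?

Tree insertion order: [17, 14, 12, 1, 6, 38]
Tree (level-order array): [17, 14, 38, 12, None, None, None, 1, None, None, 6]
BFS from the root, enqueuing left then right child of each popped node:
  queue [17] -> pop 17, enqueue [14, 38], visited so far: [17]
  queue [14, 38] -> pop 14, enqueue [12], visited so far: [17, 14]
  queue [38, 12] -> pop 38, enqueue [none], visited so far: [17, 14, 38]
  queue [12] -> pop 12, enqueue [1], visited so far: [17, 14, 38, 12]
  queue [1] -> pop 1, enqueue [6], visited so far: [17, 14, 38, 12, 1]
  queue [6] -> pop 6, enqueue [none], visited so far: [17, 14, 38, 12, 1, 6]
Result: [17, 14, 38, 12, 1, 6]


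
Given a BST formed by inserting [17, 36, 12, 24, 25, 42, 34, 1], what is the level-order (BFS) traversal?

Tree insertion order: [17, 36, 12, 24, 25, 42, 34, 1]
Tree (level-order array): [17, 12, 36, 1, None, 24, 42, None, None, None, 25, None, None, None, 34]
BFS from the root, enqueuing left then right child of each popped node:
  queue [17] -> pop 17, enqueue [12, 36], visited so far: [17]
  queue [12, 36] -> pop 12, enqueue [1], visited so far: [17, 12]
  queue [36, 1] -> pop 36, enqueue [24, 42], visited so far: [17, 12, 36]
  queue [1, 24, 42] -> pop 1, enqueue [none], visited so far: [17, 12, 36, 1]
  queue [24, 42] -> pop 24, enqueue [25], visited so far: [17, 12, 36, 1, 24]
  queue [42, 25] -> pop 42, enqueue [none], visited so far: [17, 12, 36, 1, 24, 42]
  queue [25] -> pop 25, enqueue [34], visited so far: [17, 12, 36, 1, 24, 42, 25]
  queue [34] -> pop 34, enqueue [none], visited so far: [17, 12, 36, 1, 24, 42, 25, 34]
Result: [17, 12, 36, 1, 24, 42, 25, 34]


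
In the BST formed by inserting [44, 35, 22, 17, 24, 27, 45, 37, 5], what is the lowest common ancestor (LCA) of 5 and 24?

Tree insertion order: [44, 35, 22, 17, 24, 27, 45, 37, 5]
Tree (level-order array): [44, 35, 45, 22, 37, None, None, 17, 24, None, None, 5, None, None, 27]
In a BST, the LCA of p=5, q=24 is the first node v on the
root-to-leaf path with p <= v <= q (go left if both < v, right if both > v).
Walk from root:
  at 44: both 5 and 24 < 44, go left
  at 35: both 5 and 24 < 35, go left
  at 22: 5 <= 22 <= 24, this is the LCA
LCA = 22


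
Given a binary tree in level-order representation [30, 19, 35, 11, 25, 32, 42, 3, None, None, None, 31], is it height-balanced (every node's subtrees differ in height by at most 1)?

Tree (level-order array): [30, 19, 35, 11, 25, 32, 42, 3, None, None, None, 31]
Definition: a tree is height-balanced if, at every node, |h(left) - h(right)| <= 1 (empty subtree has height -1).
Bottom-up per-node check:
  node 3: h_left=-1, h_right=-1, diff=0 [OK], height=0
  node 11: h_left=0, h_right=-1, diff=1 [OK], height=1
  node 25: h_left=-1, h_right=-1, diff=0 [OK], height=0
  node 19: h_left=1, h_right=0, diff=1 [OK], height=2
  node 31: h_left=-1, h_right=-1, diff=0 [OK], height=0
  node 32: h_left=0, h_right=-1, diff=1 [OK], height=1
  node 42: h_left=-1, h_right=-1, diff=0 [OK], height=0
  node 35: h_left=1, h_right=0, diff=1 [OK], height=2
  node 30: h_left=2, h_right=2, diff=0 [OK], height=3
All nodes satisfy the balance condition.
Result: Balanced


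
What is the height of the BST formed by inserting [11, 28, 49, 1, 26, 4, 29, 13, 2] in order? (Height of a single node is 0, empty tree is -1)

Insertion order: [11, 28, 49, 1, 26, 4, 29, 13, 2]
Tree (level-order array): [11, 1, 28, None, 4, 26, 49, 2, None, 13, None, 29]
Compute height bottom-up (empty subtree = -1):
  height(2) = 1 + max(-1, -1) = 0
  height(4) = 1 + max(0, -1) = 1
  height(1) = 1 + max(-1, 1) = 2
  height(13) = 1 + max(-1, -1) = 0
  height(26) = 1 + max(0, -1) = 1
  height(29) = 1 + max(-1, -1) = 0
  height(49) = 1 + max(0, -1) = 1
  height(28) = 1 + max(1, 1) = 2
  height(11) = 1 + max(2, 2) = 3
Height = 3


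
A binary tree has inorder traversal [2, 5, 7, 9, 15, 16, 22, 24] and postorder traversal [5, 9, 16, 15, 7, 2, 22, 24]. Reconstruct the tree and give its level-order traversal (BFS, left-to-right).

Inorder:   [2, 5, 7, 9, 15, 16, 22, 24]
Postorder: [5, 9, 16, 15, 7, 2, 22, 24]
Algorithm: postorder visits root last, so walk postorder right-to-left;
each value is the root of the current inorder slice — split it at that
value, recurse on the right subtree first, then the left.
Recursive splits:
  root=24; inorder splits into left=[2, 5, 7, 9, 15, 16, 22], right=[]
  root=22; inorder splits into left=[2, 5, 7, 9, 15, 16], right=[]
  root=2; inorder splits into left=[], right=[5, 7, 9, 15, 16]
  root=7; inorder splits into left=[5], right=[9, 15, 16]
  root=15; inorder splits into left=[9], right=[16]
  root=16; inorder splits into left=[], right=[]
  root=9; inorder splits into left=[], right=[]
  root=5; inorder splits into left=[], right=[]
Reconstructed level-order: [24, 22, 2, 7, 5, 15, 9, 16]


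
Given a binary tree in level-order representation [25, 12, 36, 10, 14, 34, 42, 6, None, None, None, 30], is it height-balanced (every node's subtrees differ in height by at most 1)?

Tree (level-order array): [25, 12, 36, 10, 14, 34, 42, 6, None, None, None, 30]
Definition: a tree is height-balanced if, at every node, |h(left) - h(right)| <= 1 (empty subtree has height -1).
Bottom-up per-node check:
  node 6: h_left=-1, h_right=-1, diff=0 [OK], height=0
  node 10: h_left=0, h_right=-1, diff=1 [OK], height=1
  node 14: h_left=-1, h_right=-1, diff=0 [OK], height=0
  node 12: h_left=1, h_right=0, diff=1 [OK], height=2
  node 30: h_left=-1, h_right=-1, diff=0 [OK], height=0
  node 34: h_left=0, h_right=-1, diff=1 [OK], height=1
  node 42: h_left=-1, h_right=-1, diff=0 [OK], height=0
  node 36: h_left=1, h_right=0, diff=1 [OK], height=2
  node 25: h_left=2, h_right=2, diff=0 [OK], height=3
All nodes satisfy the balance condition.
Result: Balanced


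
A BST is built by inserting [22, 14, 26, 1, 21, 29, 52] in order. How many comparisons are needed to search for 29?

Search path for 29: 22 -> 26 -> 29
Found: True
Comparisons: 3


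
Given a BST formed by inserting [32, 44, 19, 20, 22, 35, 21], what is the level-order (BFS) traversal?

Tree insertion order: [32, 44, 19, 20, 22, 35, 21]
Tree (level-order array): [32, 19, 44, None, 20, 35, None, None, 22, None, None, 21]
BFS from the root, enqueuing left then right child of each popped node:
  queue [32] -> pop 32, enqueue [19, 44], visited so far: [32]
  queue [19, 44] -> pop 19, enqueue [20], visited so far: [32, 19]
  queue [44, 20] -> pop 44, enqueue [35], visited so far: [32, 19, 44]
  queue [20, 35] -> pop 20, enqueue [22], visited so far: [32, 19, 44, 20]
  queue [35, 22] -> pop 35, enqueue [none], visited so far: [32, 19, 44, 20, 35]
  queue [22] -> pop 22, enqueue [21], visited so far: [32, 19, 44, 20, 35, 22]
  queue [21] -> pop 21, enqueue [none], visited so far: [32, 19, 44, 20, 35, 22, 21]
Result: [32, 19, 44, 20, 35, 22, 21]


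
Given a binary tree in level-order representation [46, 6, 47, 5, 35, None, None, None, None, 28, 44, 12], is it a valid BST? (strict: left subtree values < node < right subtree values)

Level-order array: [46, 6, 47, 5, 35, None, None, None, None, 28, 44, 12]
Validate using subtree bounds (lo, hi): at each node, require lo < value < hi,
then recurse left with hi=value and right with lo=value.
Preorder trace (stopping at first violation):
  at node 46 with bounds (-inf, +inf): OK
  at node 6 with bounds (-inf, 46): OK
  at node 5 with bounds (-inf, 6): OK
  at node 35 with bounds (6, 46): OK
  at node 28 with bounds (6, 35): OK
  at node 12 with bounds (6, 28): OK
  at node 44 with bounds (35, 46): OK
  at node 47 with bounds (46, +inf): OK
No violation found at any node.
Result: Valid BST


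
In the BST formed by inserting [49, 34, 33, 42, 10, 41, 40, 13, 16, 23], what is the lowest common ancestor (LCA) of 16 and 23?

Tree insertion order: [49, 34, 33, 42, 10, 41, 40, 13, 16, 23]
Tree (level-order array): [49, 34, None, 33, 42, 10, None, 41, None, None, 13, 40, None, None, 16, None, None, None, 23]
In a BST, the LCA of p=16, q=23 is the first node v on the
root-to-leaf path with p <= v <= q (go left if both < v, right if both > v).
Walk from root:
  at 49: both 16 and 23 < 49, go left
  at 34: both 16 and 23 < 34, go left
  at 33: both 16 and 23 < 33, go left
  at 10: both 16 and 23 > 10, go right
  at 13: both 16 and 23 > 13, go right
  at 16: 16 <= 16 <= 23, this is the LCA
LCA = 16


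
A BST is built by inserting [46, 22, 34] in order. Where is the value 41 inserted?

Starting tree (level order): [46, 22, None, None, 34]
Insertion path: 46 -> 22 -> 34
Result: insert 41 as right child of 34
Final tree (level order): [46, 22, None, None, 34, None, 41]


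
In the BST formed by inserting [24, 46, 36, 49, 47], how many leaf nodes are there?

Tree built from: [24, 46, 36, 49, 47]
Tree (level-order array): [24, None, 46, 36, 49, None, None, 47]
Rule: A leaf has 0 children.
Per-node child counts:
  node 24: 1 child(ren)
  node 46: 2 child(ren)
  node 36: 0 child(ren)
  node 49: 1 child(ren)
  node 47: 0 child(ren)
Matching nodes: [36, 47]
Count of leaf nodes: 2


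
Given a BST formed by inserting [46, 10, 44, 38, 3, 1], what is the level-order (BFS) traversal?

Tree insertion order: [46, 10, 44, 38, 3, 1]
Tree (level-order array): [46, 10, None, 3, 44, 1, None, 38]
BFS from the root, enqueuing left then right child of each popped node:
  queue [46] -> pop 46, enqueue [10], visited so far: [46]
  queue [10] -> pop 10, enqueue [3, 44], visited so far: [46, 10]
  queue [3, 44] -> pop 3, enqueue [1], visited so far: [46, 10, 3]
  queue [44, 1] -> pop 44, enqueue [38], visited so far: [46, 10, 3, 44]
  queue [1, 38] -> pop 1, enqueue [none], visited so far: [46, 10, 3, 44, 1]
  queue [38] -> pop 38, enqueue [none], visited so far: [46, 10, 3, 44, 1, 38]
Result: [46, 10, 3, 44, 1, 38]


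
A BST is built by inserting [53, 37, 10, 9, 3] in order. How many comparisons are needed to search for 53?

Search path for 53: 53
Found: True
Comparisons: 1


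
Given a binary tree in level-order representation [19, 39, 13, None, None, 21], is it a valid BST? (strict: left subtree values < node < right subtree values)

Level-order array: [19, 39, 13, None, None, 21]
Validate using subtree bounds (lo, hi): at each node, require lo < value < hi,
then recurse left with hi=value and right with lo=value.
Preorder trace (stopping at first violation):
  at node 19 with bounds (-inf, +inf): OK
  at node 39 with bounds (-inf, 19): VIOLATION
Node 39 violates its bound: not (-inf < 39 < 19).
Result: Not a valid BST


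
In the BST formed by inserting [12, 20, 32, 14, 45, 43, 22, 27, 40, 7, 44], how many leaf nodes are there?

Tree built from: [12, 20, 32, 14, 45, 43, 22, 27, 40, 7, 44]
Tree (level-order array): [12, 7, 20, None, None, 14, 32, None, None, 22, 45, None, 27, 43, None, None, None, 40, 44]
Rule: A leaf has 0 children.
Per-node child counts:
  node 12: 2 child(ren)
  node 7: 0 child(ren)
  node 20: 2 child(ren)
  node 14: 0 child(ren)
  node 32: 2 child(ren)
  node 22: 1 child(ren)
  node 27: 0 child(ren)
  node 45: 1 child(ren)
  node 43: 2 child(ren)
  node 40: 0 child(ren)
  node 44: 0 child(ren)
Matching nodes: [7, 14, 27, 40, 44]
Count of leaf nodes: 5


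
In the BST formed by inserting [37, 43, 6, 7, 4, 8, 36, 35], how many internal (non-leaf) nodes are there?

Tree built from: [37, 43, 6, 7, 4, 8, 36, 35]
Tree (level-order array): [37, 6, 43, 4, 7, None, None, None, None, None, 8, None, 36, 35]
Rule: An internal node has at least one child.
Per-node child counts:
  node 37: 2 child(ren)
  node 6: 2 child(ren)
  node 4: 0 child(ren)
  node 7: 1 child(ren)
  node 8: 1 child(ren)
  node 36: 1 child(ren)
  node 35: 0 child(ren)
  node 43: 0 child(ren)
Matching nodes: [37, 6, 7, 8, 36]
Count of internal (non-leaf) nodes: 5


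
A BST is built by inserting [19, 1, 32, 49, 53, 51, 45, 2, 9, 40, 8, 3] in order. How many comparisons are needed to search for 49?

Search path for 49: 19 -> 32 -> 49
Found: True
Comparisons: 3


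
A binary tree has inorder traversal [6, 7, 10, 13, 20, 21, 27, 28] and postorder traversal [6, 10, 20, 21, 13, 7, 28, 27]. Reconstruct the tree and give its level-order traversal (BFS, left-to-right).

Inorder:   [6, 7, 10, 13, 20, 21, 27, 28]
Postorder: [6, 10, 20, 21, 13, 7, 28, 27]
Algorithm: postorder visits root last, so walk postorder right-to-left;
each value is the root of the current inorder slice — split it at that
value, recurse on the right subtree first, then the left.
Recursive splits:
  root=27; inorder splits into left=[6, 7, 10, 13, 20, 21], right=[28]
  root=28; inorder splits into left=[], right=[]
  root=7; inorder splits into left=[6], right=[10, 13, 20, 21]
  root=13; inorder splits into left=[10], right=[20, 21]
  root=21; inorder splits into left=[20], right=[]
  root=20; inorder splits into left=[], right=[]
  root=10; inorder splits into left=[], right=[]
  root=6; inorder splits into left=[], right=[]
Reconstructed level-order: [27, 7, 28, 6, 13, 10, 21, 20]


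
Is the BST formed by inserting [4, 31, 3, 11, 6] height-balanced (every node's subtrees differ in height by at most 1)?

Tree (level-order array): [4, 3, 31, None, None, 11, None, 6]
Definition: a tree is height-balanced if, at every node, |h(left) - h(right)| <= 1 (empty subtree has height -1).
Bottom-up per-node check:
  node 3: h_left=-1, h_right=-1, diff=0 [OK], height=0
  node 6: h_left=-1, h_right=-1, diff=0 [OK], height=0
  node 11: h_left=0, h_right=-1, diff=1 [OK], height=1
  node 31: h_left=1, h_right=-1, diff=2 [FAIL (|1--1|=2 > 1)], height=2
  node 4: h_left=0, h_right=2, diff=2 [FAIL (|0-2|=2 > 1)], height=3
Node 31 violates the condition: |1 - -1| = 2 > 1.
Result: Not balanced


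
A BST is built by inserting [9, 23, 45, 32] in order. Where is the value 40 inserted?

Starting tree (level order): [9, None, 23, None, 45, 32]
Insertion path: 9 -> 23 -> 45 -> 32
Result: insert 40 as right child of 32
Final tree (level order): [9, None, 23, None, 45, 32, None, None, 40]


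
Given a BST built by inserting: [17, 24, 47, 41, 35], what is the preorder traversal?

Tree insertion order: [17, 24, 47, 41, 35]
Tree (level-order array): [17, None, 24, None, 47, 41, None, 35]
Preorder traversal: [17, 24, 47, 41, 35]


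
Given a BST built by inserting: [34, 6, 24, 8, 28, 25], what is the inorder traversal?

Tree insertion order: [34, 6, 24, 8, 28, 25]
Tree (level-order array): [34, 6, None, None, 24, 8, 28, None, None, 25]
Inorder traversal: [6, 8, 24, 25, 28, 34]


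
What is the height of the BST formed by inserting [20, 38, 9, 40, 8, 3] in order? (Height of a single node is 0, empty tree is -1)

Insertion order: [20, 38, 9, 40, 8, 3]
Tree (level-order array): [20, 9, 38, 8, None, None, 40, 3]
Compute height bottom-up (empty subtree = -1):
  height(3) = 1 + max(-1, -1) = 0
  height(8) = 1 + max(0, -1) = 1
  height(9) = 1 + max(1, -1) = 2
  height(40) = 1 + max(-1, -1) = 0
  height(38) = 1 + max(-1, 0) = 1
  height(20) = 1 + max(2, 1) = 3
Height = 3


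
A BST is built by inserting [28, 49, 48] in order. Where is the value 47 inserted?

Starting tree (level order): [28, None, 49, 48]
Insertion path: 28 -> 49 -> 48
Result: insert 47 as left child of 48
Final tree (level order): [28, None, 49, 48, None, 47]


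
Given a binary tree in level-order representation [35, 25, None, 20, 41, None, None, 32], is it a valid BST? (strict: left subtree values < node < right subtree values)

Level-order array: [35, 25, None, 20, 41, None, None, 32]
Validate using subtree bounds (lo, hi): at each node, require lo < value < hi,
then recurse left with hi=value and right with lo=value.
Preorder trace (stopping at first violation):
  at node 35 with bounds (-inf, +inf): OK
  at node 25 with bounds (-inf, 35): OK
  at node 20 with bounds (-inf, 25): OK
  at node 41 with bounds (25, 35): VIOLATION
Node 41 violates its bound: not (25 < 41 < 35).
Result: Not a valid BST


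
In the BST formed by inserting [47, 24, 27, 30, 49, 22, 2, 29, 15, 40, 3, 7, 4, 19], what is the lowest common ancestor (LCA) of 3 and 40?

Tree insertion order: [47, 24, 27, 30, 49, 22, 2, 29, 15, 40, 3, 7, 4, 19]
Tree (level-order array): [47, 24, 49, 22, 27, None, None, 2, None, None, 30, None, 15, 29, 40, 3, 19, None, None, None, None, None, 7, None, None, 4]
In a BST, the LCA of p=3, q=40 is the first node v on the
root-to-leaf path with p <= v <= q (go left if both < v, right if both > v).
Walk from root:
  at 47: both 3 and 40 < 47, go left
  at 24: 3 <= 24 <= 40, this is the LCA
LCA = 24


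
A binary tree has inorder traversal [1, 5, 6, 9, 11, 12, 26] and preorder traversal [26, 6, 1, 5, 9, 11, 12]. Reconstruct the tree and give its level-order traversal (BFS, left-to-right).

Inorder:  [1, 5, 6, 9, 11, 12, 26]
Preorder: [26, 6, 1, 5, 9, 11, 12]
Algorithm: preorder visits root first, so consume preorder in order;
for each root, split the current inorder slice at that value into
left-subtree inorder and right-subtree inorder, then recurse.
Recursive splits:
  root=26; inorder splits into left=[1, 5, 6, 9, 11, 12], right=[]
  root=6; inorder splits into left=[1, 5], right=[9, 11, 12]
  root=1; inorder splits into left=[], right=[5]
  root=5; inorder splits into left=[], right=[]
  root=9; inorder splits into left=[], right=[11, 12]
  root=11; inorder splits into left=[], right=[12]
  root=12; inorder splits into left=[], right=[]
Reconstructed level-order: [26, 6, 1, 9, 5, 11, 12]


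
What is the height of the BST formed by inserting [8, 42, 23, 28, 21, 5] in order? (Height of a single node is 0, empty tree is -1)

Insertion order: [8, 42, 23, 28, 21, 5]
Tree (level-order array): [8, 5, 42, None, None, 23, None, 21, 28]
Compute height bottom-up (empty subtree = -1):
  height(5) = 1 + max(-1, -1) = 0
  height(21) = 1 + max(-1, -1) = 0
  height(28) = 1 + max(-1, -1) = 0
  height(23) = 1 + max(0, 0) = 1
  height(42) = 1 + max(1, -1) = 2
  height(8) = 1 + max(0, 2) = 3
Height = 3


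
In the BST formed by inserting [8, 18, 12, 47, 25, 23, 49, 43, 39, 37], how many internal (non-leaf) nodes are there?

Tree built from: [8, 18, 12, 47, 25, 23, 49, 43, 39, 37]
Tree (level-order array): [8, None, 18, 12, 47, None, None, 25, 49, 23, 43, None, None, None, None, 39, None, 37]
Rule: An internal node has at least one child.
Per-node child counts:
  node 8: 1 child(ren)
  node 18: 2 child(ren)
  node 12: 0 child(ren)
  node 47: 2 child(ren)
  node 25: 2 child(ren)
  node 23: 0 child(ren)
  node 43: 1 child(ren)
  node 39: 1 child(ren)
  node 37: 0 child(ren)
  node 49: 0 child(ren)
Matching nodes: [8, 18, 47, 25, 43, 39]
Count of internal (non-leaf) nodes: 6


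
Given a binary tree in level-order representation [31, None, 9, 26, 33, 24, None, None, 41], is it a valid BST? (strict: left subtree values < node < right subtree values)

Level-order array: [31, None, 9, 26, 33, 24, None, None, 41]
Validate using subtree bounds (lo, hi): at each node, require lo < value < hi,
then recurse left with hi=value and right with lo=value.
Preorder trace (stopping at first violation):
  at node 31 with bounds (-inf, +inf): OK
  at node 9 with bounds (31, +inf): VIOLATION
Node 9 violates its bound: not (31 < 9 < +inf).
Result: Not a valid BST


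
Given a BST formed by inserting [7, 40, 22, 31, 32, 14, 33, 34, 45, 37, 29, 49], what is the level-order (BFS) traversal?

Tree insertion order: [7, 40, 22, 31, 32, 14, 33, 34, 45, 37, 29, 49]
Tree (level-order array): [7, None, 40, 22, 45, 14, 31, None, 49, None, None, 29, 32, None, None, None, None, None, 33, None, 34, None, 37]
BFS from the root, enqueuing left then right child of each popped node:
  queue [7] -> pop 7, enqueue [40], visited so far: [7]
  queue [40] -> pop 40, enqueue [22, 45], visited so far: [7, 40]
  queue [22, 45] -> pop 22, enqueue [14, 31], visited so far: [7, 40, 22]
  queue [45, 14, 31] -> pop 45, enqueue [49], visited so far: [7, 40, 22, 45]
  queue [14, 31, 49] -> pop 14, enqueue [none], visited so far: [7, 40, 22, 45, 14]
  queue [31, 49] -> pop 31, enqueue [29, 32], visited so far: [7, 40, 22, 45, 14, 31]
  queue [49, 29, 32] -> pop 49, enqueue [none], visited so far: [7, 40, 22, 45, 14, 31, 49]
  queue [29, 32] -> pop 29, enqueue [none], visited so far: [7, 40, 22, 45, 14, 31, 49, 29]
  queue [32] -> pop 32, enqueue [33], visited so far: [7, 40, 22, 45, 14, 31, 49, 29, 32]
  queue [33] -> pop 33, enqueue [34], visited so far: [7, 40, 22, 45, 14, 31, 49, 29, 32, 33]
  queue [34] -> pop 34, enqueue [37], visited so far: [7, 40, 22, 45, 14, 31, 49, 29, 32, 33, 34]
  queue [37] -> pop 37, enqueue [none], visited so far: [7, 40, 22, 45, 14, 31, 49, 29, 32, 33, 34, 37]
Result: [7, 40, 22, 45, 14, 31, 49, 29, 32, 33, 34, 37]


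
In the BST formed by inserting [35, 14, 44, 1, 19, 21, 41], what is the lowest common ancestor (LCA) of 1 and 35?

Tree insertion order: [35, 14, 44, 1, 19, 21, 41]
Tree (level-order array): [35, 14, 44, 1, 19, 41, None, None, None, None, 21]
In a BST, the LCA of p=1, q=35 is the first node v on the
root-to-leaf path with p <= v <= q (go left if both < v, right if both > v).
Walk from root:
  at 35: 1 <= 35 <= 35, this is the LCA
LCA = 35


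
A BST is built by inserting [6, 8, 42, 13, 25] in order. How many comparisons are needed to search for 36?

Search path for 36: 6 -> 8 -> 42 -> 13 -> 25
Found: False
Comparisons: 5


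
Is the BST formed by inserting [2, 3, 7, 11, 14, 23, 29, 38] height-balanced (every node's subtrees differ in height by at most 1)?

Tree (level-order array): [2, None, 3, None, 7, None, 11, None, 14, None, 23, None, 29, None, 38]
Definition: a tree is height-balanced if, at every node, |h(left) - h(right)| <= 1 (empty subtree has height -1).
Bottom-up per-node check:
  node 38: h_left=-1, h_right=-1, diff=0 [OK], height=0
  node 29: h_left=-1, h_right=0, diff=1 [OK], height=1
  node 23: h_left=-1, h_right=1, diff=2 [FAIL (|-1-1|=2 > 1)], height=2
  node 14: h_left=-1, h_right=2, diff=3 [FAIL (|-1-2|=3 > 1)], height=3
  node 11: h_left=-1, h_right=3, diff=4 [FAIL (|-1-3|=4 > 1)], height=4
  node 7: h_left=-1, h_right=4, diff=5 [FAIL (|-1-4|=5 > 1)], height=5
  node 3: h_left=-1, h_right=5, diff=6 [FAIL (|-1-5|=6 > 1)], height=6
  node 2: h_left=-1, h_right=6, diff=7 [FAIL (|-1-6|=7 > 1)], height=7
Node 23 violates the condition: |-1 - 1| = 2 > 1.
Result: Not balanced


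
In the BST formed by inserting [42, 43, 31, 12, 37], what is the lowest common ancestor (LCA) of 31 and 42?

Tree insertion order: [42, 43, 31, 12, 37]
Tree (level-order array): [42, 31, 43, 12, 37]
In a BST, the LCA of p=31, q=42 is the first node v on the
root-to-leaf path with p <= v <= q (go left if both < v, right if both > v).
Walk from root:
  at 42: 31 <= 42 <= 42, this is the LCA
LCA = 42


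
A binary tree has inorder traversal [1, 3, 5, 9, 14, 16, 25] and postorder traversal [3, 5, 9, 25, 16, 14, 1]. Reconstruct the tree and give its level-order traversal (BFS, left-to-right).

Inorder:   [1, 3, 5, 9, 14, 16, 25]
Postorder: [3, 5, 9, 25, 16, 14, 1]
Algorithm: postorder visits root last, so walk postorder right-to-left;
each value is the root of the current inorder slice — split it at that
value, recurse on the right subtree first, then the left.
Recursive splits:
  root=1; inorder splits into left=[], right=[3, 5, 9, 14, 16, 25]
  root=14; inorder splits into left=[3, 5, 9], right=[16, 25]
  root=16; inorder splits into left=[], right=[25]
  root=25; inorder splits into left=[], right=[]
  root=9; inorder splits into left=[3, 5], right=[]
  root=5; inorder splits into left=[3], right=[]
  root=3; inorder splits into left=[], right=[]
Reconstructed level-order: [1, 14, 9, 16, 5, 25, 3]


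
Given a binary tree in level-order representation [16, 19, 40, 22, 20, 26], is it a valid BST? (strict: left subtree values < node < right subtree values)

Level-order array: [16, 19, 40, 22, 20, 26]
Validate using subtree bounds (lo, hi): at each node, require lo < value < hi,
then recurse left with hi=value and right with lo=value.
Preorder trace (stopping at first violation):
  at node 16 with bounds (-inf, +inf): OK
  at node 19 with bounds (-inf, 16): VIOLATION
Node 19 violates its bound: not (-inf < 19 < 16).
Result: Not a valid BST


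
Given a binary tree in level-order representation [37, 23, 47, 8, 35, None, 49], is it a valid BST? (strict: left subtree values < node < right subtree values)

Level-order array: [37, 23, 47, 8, 35, None, 49]
Validate using subtree bounds (lo, hi): at each node, require lo < value < hi,
then recurse left with hi=value and right with lo=value.
Preorder trace (stopping at first violation):
  at node 37 with bounds (-inf, +inf): OK
  at node 23 with bounds (-inf, 37): OK
  at node 8 with bounds (-inf, 23): OK
  at node 35 with bounds (23, 37): OK
  at node 47 with bounds (37, +inf): OK
  at node 49 with bounds (47, +inf): OK
No violation found at any node.
Result: Valid BST


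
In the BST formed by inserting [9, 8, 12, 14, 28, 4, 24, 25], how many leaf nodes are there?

Tree built from: [9, 8, 12, 14, 28, 4, 24, 25]
Tree (level-order array): [9, 8, 12, 4, None, None, 14, None, None, None, 28, 24, None, None, 25]
Rule: A leaf has 0 children.
Per-node child counts:
  node 9: 2 child(ren)
  node 8: 1 child(ren)
  node 4: 0 child(ren)
  node 12: 1 child(ren)
  node 14: 1 child(ren)
  node 28: 1 child(ren)
  node 24: 1 child(ren)
  node 25: 0 child(ren)
Matching nodes: [4, 25]
Count of leaf nodes: 2


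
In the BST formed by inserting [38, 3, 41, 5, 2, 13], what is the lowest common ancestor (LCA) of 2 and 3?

Tree insertion order: [38, 3, 41, 5, 2, 13]
Tree (level-order array): [38, 3, 41, 2, 5, None, None, None, None, None, 13]
In a BST, the LCA of p=2, q=3 is the first node v on the
root-to-leaf path with p <= v <= q (go left if both < v, right if both > v).
Walk from root:
  at 38: both 2 and 3 < 38, go left
  at 3: 2 <= 3 <= 3, this is the LCA
LCA = 3


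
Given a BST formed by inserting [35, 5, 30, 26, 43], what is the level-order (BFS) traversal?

Tree insertion order: [35, 5, 30, 26, 43]
Tree (level-order array): [35, 5, 43, None, 30, None, None, 26]
BFS from the root, enqueuing left then right child of each popped node:
  queue [35] -> pop 35, enqueue [5, 43], visited so far: [35]
  queue [5, 43] -> pop 5, enqueue [30], visited so far: [35, 5]
  queue [43, 30] -> pop 43, enqueue [none], visited so far: [35, 5, 43]
  queue [30] -> pop 30, enqueue [26], visited so far: [35, 5, 43, 30]
  queue [26] -> pop 26, enqueue [none], visited so far: [35, 5, 43, 30, 26]
Result: [35, 5, 43, 30, 26]


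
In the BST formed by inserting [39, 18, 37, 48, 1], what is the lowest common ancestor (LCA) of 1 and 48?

Tree insertion order: [39, 18, 37, 48, 1]
Tree (level-order array): [39, 18, 48, 1, 37]
In a BST, the LCA of p=1, q=48 is the first node v on the
root-to-leaf path with p <= v <= q (go left if both < v, right if both > v).
Walk from root:
  at 39: 1 <= 39 <= 48, this is the LCA
LCA = 39


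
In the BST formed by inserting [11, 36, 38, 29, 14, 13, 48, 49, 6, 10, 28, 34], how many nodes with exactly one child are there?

Tree built from: [11, 36, 38, 29, 14, 13, 48, 49, 6, 10, 28, 34]
Tree (level-order array): [11, 6, 36, None, 10, 29, 38, None, None, 14, 34, None, 48, 13, 28, None, None, None, 49]
Rule: These are nodes with exactly 1 non-null child.
Per-node child counts:
  node 11: 2 child(ren)
  node 6: 1 child(ren)
  node 10: 0 child(ren)
  node 36: 2 child(ren)
  node 29: 2 child(ren)
  node 14: 2 child(ren)
  node 13: 0 child(ren)
  node 28: 0 child(ren)
  node 34: 0 child(ren)
  node 38: 1 child(ren)
  node 48: 1 child(ren)
  node 49: 0 child(ren)
Matching nodes: [6, 38, 48]
Count of nodes with exactly one child: 3


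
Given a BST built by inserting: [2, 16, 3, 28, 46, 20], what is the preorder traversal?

Tree insertion order: [2, 16, 3, 28, 46, 20]
Tree (level-order array): [2, None, 16, 3, 28, None, None, 20, 46]
Preorder traversal: [2, 16, 3, 28, 20, 46]


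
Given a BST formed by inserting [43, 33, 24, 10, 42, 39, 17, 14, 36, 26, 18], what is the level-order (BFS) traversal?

Tree insertion order: [43, 33, 24, 10, 42, 39, 17, 14, 36, 26, 18]
Tree (level-order array): [43, 33, None, 24, 42, 10, 26, 39, None, None, 17, None, None, 36, None, 14, 18]
BFS from the root, enqueuing left then right child of each popped node:
  queue [43] -> pop 43, enqueue [33], visited so far: [43]
  queue [33] -> pop 33, enqueue [24, 42], visited so far: [43, 33]
  queue [24, 42] -> pop 24, enqueue [10, 26], visited so far: [43, 33, 24]
  queue [42, 10, 26] -> pop 42, enqueue [39], visited so far: [43, 33, 24, 42]
  queue [10, 26, 39] -> pop 10, enqueue [17], visited so far: [43, 33, 24, 42, 10]
  queue [26, 39, 17] -> pop 26, enqueue [none], visited so far: [43, 33, 24, 42, 10, 26]
  queue [39, 17] -> pop 39, enqueue [36], visited so far: [43, 33, 24, 42, 10, 26, 39]
  queue [17, 36] -> pop 17, enqueue [14, 18], visited so far: [43, 33, 24, 42, 10, 26, 39, 17]
  queue [36, 14, 18] -> pop 36, enqueue [none], visited so far: [43, 33, 24, 42, 10, 26, 39, 17, 36]
  queue [14, 18] -> pop 14, enqueue [none], visited so far: [43, 33, 24, 42, 10, 26, 39, 17, 36, 14]
  queue [18] -> pop 18, enqueue [none], visited so far: [43, 33, 24, 42, 10, 26, 39, 17, 36, 14, 18]
Result: [43, 33, 24, 42, 10, 26, 39, 17, 36, 14, 18]


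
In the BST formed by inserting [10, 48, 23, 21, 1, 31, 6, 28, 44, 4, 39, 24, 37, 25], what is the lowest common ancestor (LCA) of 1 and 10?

Tree insertion order: [10, 48, 23, 21, 1, 31, 6, 28, 44, 4, 39, 24, 37, 25]
Tree (level-order array): [10, 1, 48, None, 6, 23, None, 4, None, 21, 31, None, None, None, None, 28, 44, 24, None, 39, None, None, 25, 37]
In a BST, the LCA of p=1, q=10 is the first node v on the
root-to-leaf path with p <= v <= q (go left if both < v, right if both > v).
Walk from root:
  at 10: 1 <= 10 <= 10, this is the LCA
LCA = 10


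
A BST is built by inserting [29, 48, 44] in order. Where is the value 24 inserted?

Starting tree (level order): [29, None, 48, 44]
Insertion path: 29
Result: insert 24 as left child of 29
Final tree (level order): [29, 24, 48, None, None, 44]


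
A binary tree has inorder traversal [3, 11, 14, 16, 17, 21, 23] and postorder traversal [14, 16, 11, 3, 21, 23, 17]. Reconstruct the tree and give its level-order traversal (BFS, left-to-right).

Inorder:   [3, 11, 14, 16, 17, 21, 23]
Postorder: [14, 16, 11, 3, 21, 23, 17]
Algorithm: postorder visits root last, so walk postorder right-to-left;
each value is the root of the current inorder slice — split it at that
value, recurse on the right subtree first, then the left.
Recursive splits:
  root=17; inorder splits into left=[3, 11, 14, 16], right=[21, 23]
  root=23; inorder splits into left=[21], right=[]
  root=21; inorder splits into left=[], right=[]
  root=3; inorder splits into left=[], right=[11, 14, 16]
  root=11; inorder splits into left=[], right=[14, 16]
  root=16; inorder splits into left=[14], right=[]
  root=14; inorder splits into left=[], right=[]
Reconstructed level-order: [17, 3, 23, 11, 21, 16, 14]


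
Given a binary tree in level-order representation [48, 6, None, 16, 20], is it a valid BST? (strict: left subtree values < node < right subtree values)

Level-order array: [48, 6, None, 16, 20]
Validate using subtree bounds (lo, hi): at each node, require lo < value < hi,
then recurse left with hi=value and right with lo=value.
Preorder trace (stopping at first violation):
  at node 48 with bounds (-inf, +inf): OK
  at node 6 with bounds (-inf, 48): OK
  at node 16 with bounds (-inf, 6): VIOLATION
Node 16 violates its bound: not (-inf < 16 < 6).
Result: Not a valid BST


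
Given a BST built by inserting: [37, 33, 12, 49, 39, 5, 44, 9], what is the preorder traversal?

Tree insertion order: [37, 33, 12, 49, 39, 5, 44, 9]
Tree (level-order array): [37, 33, 49, 12, None, 39, None, 5, None, None, 44, None, 9]
Preorder traversal: [37, 33, 12, 5, 9, 49, 39, 44]


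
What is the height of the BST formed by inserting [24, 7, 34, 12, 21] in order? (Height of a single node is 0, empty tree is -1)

Insertion order: [24, 7, 34, 12, 21]
Tree (level-order array): [24, 7, 34, None, 12, None, None, None, 21]
Compute height bottom-up (empty subtree = -1):
  height(21) = 1 + max(-1, -1) = 0
  height(12) = 1 + max(-1, 0) = 1
  height(7) = 1 + max(-1, 1) = 2
  height(34) = 1 + max(-1, -1) = 0
  height(24) = 1 + max(2, 0) = 3
Height = 3


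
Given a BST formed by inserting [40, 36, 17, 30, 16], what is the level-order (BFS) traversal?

Tree insertion order: [40, 36, 17, 30, 16]
Tree (level-order array): [40, 36, None, 17, None, 16, 30]
BFS from the root, enqueuing left then right child of each popped node:
  queue [40] -> pop 40, enqueue [36], visited so far: [40]
  queue [36] -> pop 36, enqueue [17], visited so far: [40, 36]
  queue [17] -> pop 17, enqueue [16, 30], visited so far: [40, 36, 17]
  queue [16, 30] -> pop 16, enqueue [none], visited so far: [40, 36, 17, 16]
  queue [30] -> pop 30, enqueue [none], visited so far: [40, 36, 17, 16, 30]
Result: [40, 36, 17, 16, 30]


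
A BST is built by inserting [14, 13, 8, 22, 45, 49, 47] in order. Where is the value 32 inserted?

Starting tree (level order): [14, 13, 22, 8, None, None, 45, None, None, None, 49, 47]
Insertion path: 14 -> 22 -> 45
Result: insert 32 as left child of 45
Final tree (level order): [14, 13, 22, 8, None, None, 45, None, None, 32, 49, None, None, 47]


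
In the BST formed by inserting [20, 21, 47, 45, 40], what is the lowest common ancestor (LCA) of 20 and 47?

Tree insertion order: [20, 21, 47, 45, 40]
Tree (level-order array): [20, None, 21, None, 47, 45, None, 40]
In a BST, the LCA of p=20, q=47 is the first node v on the
root-to-leaf path with p <= v <= q (go left if both < v, right if both > v).
Walk from root:
  at 20: 20 <= 20 <= 47, this is the LCA
LCA = 20


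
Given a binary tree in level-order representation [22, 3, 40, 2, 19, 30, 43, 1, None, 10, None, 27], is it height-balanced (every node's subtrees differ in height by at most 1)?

Tree (level-order array): [22, 3, 40, 2, 19, 30, 43, 1, None, 10, None, 27]
Definition: a tree is height-balanced if, at every node, |h(left) - h(right)| <= 1 (empty subtree has height -1).
Bottom-up per-node check:
  node 1: h_left=-1, h_right=-1, diff=0 [OK], height=0
  node 2: h_left=0, h_right=-1, diff=1 [OK], height=1
  node 10: h_left=-1, h_right=-1, diff=0 [OK], height=0
  node 19: h_left=0, h_right=-1, diff=1 [OK], height=1
  node 3: h_left=1, h_right=1, diff=0 [OK], height=2
  node 27: h_left=-1, h_right=-1, diff=0 [OK], height=0
  node 30: h_left=0, h_right=-1, diff=1 [OK], height=1
  node 43: h_left=-1, h_right=-1, diff=0 [OK], height=0
  node 40: h_left=1, h_right=0, diff=1 [OK], height=2
  node 22: h_left=2, h_right=2, diff=0 [OK], height=3
All nodes satisfy the balance condition.
Result: Balanced


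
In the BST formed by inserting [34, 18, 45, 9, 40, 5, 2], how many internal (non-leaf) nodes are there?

Tree built from: [34, 18, 45, 9, 40, 5, 2]
Tree (level-order array): [34, 18, 45, 9, None, 40, None, 5, None, None, None, 2]
Rule: An internal node has at least one child.
Per-node child counts:
  node 34: 2 child(ren)
  node 18: 1 child(ren)
  node 9: 1 child(ren)
  node 5: 1 child(ren)
  node 2: 0 child(ren)
  node 45: 1 child(ren)
  node 40: 0 child(ren)
Matching nodes: [34, 18, 9, 5, 45]
Count of internal (non-leaf) nodes: 5


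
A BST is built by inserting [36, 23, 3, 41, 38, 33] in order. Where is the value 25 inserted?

Starting tree (level order): [36, 23, 41, 3, 33, 38]
Insertion path: 36 -> 23 -> 33
Result: insert 25 as left child of 33
Final tree (level order): [36, 23, 41, 3, 33, 38, None, None, None, 25]


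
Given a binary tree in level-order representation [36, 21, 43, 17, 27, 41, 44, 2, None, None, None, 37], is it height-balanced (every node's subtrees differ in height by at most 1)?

Tree (level-order array): [36, 21, 43, 17, 27, 41, 44, 2, None, None, None, 37]
Definition: a tree is height-balanced if, at every node, |h(left) - h(right)| <= 1 (empty subtree has height -1).
Bottom-up per-node check:
  node 2: h_left=-1, h_right=-1, diff=0 [OK], height=0
  node 17: h_left=0, h_right=-1, diff=1 [OK], height=1
  node 27: h_left=-1, h_right=-1, diff=0 [OK], height=0
  node 21: h_left=1, h_right=0, diff=1 [OK], height=2
  node 37: h_left=-1, h_right=-1, diff=0 [OK], height=0
  node 41: h_left=0, h_right=-1, diff=1 [OK], height=1
  node 44: h_left=-1, h_right=-1, diff=0 [OK], height=0
  node 43: h_left=1, h_right=0, diff=1 [OK], height=2
  node 36: h_left=2, h_right=2, diff=0 [OK], height=3
All nodes satisfy the balance condition.
Result: Balanced


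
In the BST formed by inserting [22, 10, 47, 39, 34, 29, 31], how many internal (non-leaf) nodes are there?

Tree built from: [22, 10, 47, 39, 34, 29, 31]
Tree (level-order array): [22, 10, 47, None, None, 39, None, 34, None, 29, None, None, 31]
Rule: An internal node has at least one child.
Per-node child counts:
  node 22: 2 child(ren)
  node 10: 0 child(ren)
  node 47: 1 child(ren)
  node 39: 1 child(ren)
  node 34: 1 child(ren)
  node 29: 1 child(ren)
  node 31: 0 child(ren)
Matching nodes: [22, 47, 39, 34, 29]
Count of internal (non-leaf) nodes: 5


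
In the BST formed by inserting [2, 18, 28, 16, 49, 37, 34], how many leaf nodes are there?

Tree built from: [2, 18, 28, 16, 49, 37, 34]
Tree (level-order array): [2, None, 18, 16, 28, None, None, None, 49, 37, None, 34]
Rule: A leaf has 0 children.
Per-node child counts:
  node 2: 1 child(ren)
  node 18: 2 child(ren)
  node 16: 0 child(ren)
  node 28: 1 child(ren)
  node 49: 1 child(ren)
  node 37: 1 child(ren)
  node 34: 0 child(ren)
Matching nodes: [16, 34]
Count of leaf nodes: 2


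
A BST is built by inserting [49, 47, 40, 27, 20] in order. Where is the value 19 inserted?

Starting tree (level order): [49, 47, None, 40, None, 27, None, 20]
Insertion path: 49 -> 47 -> 40 -> 27 -> 20
Result: insert 19 as left child of 20
Final tree (level order): [49, 47, None, 40, None, 27, None, 20, None, 19]


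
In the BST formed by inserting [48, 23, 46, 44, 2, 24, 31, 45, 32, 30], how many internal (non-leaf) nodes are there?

Tree built from: [48, 23, 46, 44, 2, 24, 31, 45, 32, 30]
Tree (level-order array): [48, 23, None, 2, 46, None, None, 44, None, 24, 45, None, 31, None, None, 30, 32]
Rule: An internal node has at least one child.
Per-node child counts:
  node 48: 1 child(ren)
  node 23: 2 child(ren)
  node 2: 0 child(ren)
  node 46: 1 child(ren)
  node 44: 2 child(ren)
  node 24: 1 child(ren)
  node 31: 2 child(ren)
  node 30: 0 child(ren)
  node 32: 0 child(ren)
  node 45: 0 child(ren)
Matching nodes: [48, 23, 46, 44, 24, 31]
Count of internal (non-leaf) nodes: 6


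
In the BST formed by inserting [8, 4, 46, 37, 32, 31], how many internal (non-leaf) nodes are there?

Tree built from: [8, 4, 46, 37, 32, 31]
Tree (level-order array): [8, 4, 46, None, None, 37, None, 32, None, 31]
Rule: An internal node has at least one child.
Per-node child counts:
  node 8: 2 child(ren)
  node 4: 0 child(ren)
  node 46: 1 child(ren)
  node 37: 1 child(ren)
  node 32: 1 child(ren)
  node 31: 0 child(ren)
Matching nodes: [8, 46, 37, 32]
Count of internal (non-leaf) nodes: 4


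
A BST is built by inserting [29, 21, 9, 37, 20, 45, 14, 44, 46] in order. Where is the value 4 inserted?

Starting tree (level order): [29, 21, 37, 9, None, None, 45, None, 20, 44, 46, 14]
Insertion path: 29 -> 21 -> 9
Result: insert 4 as left child of 9
Final tree (level order): [29, 21, 37, 9, None, None, 45, 4, 20, 44, 46, None, None, 14]


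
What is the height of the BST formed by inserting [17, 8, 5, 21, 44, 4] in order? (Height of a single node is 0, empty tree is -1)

Insertion order: [17, 8, 5, 21, 44, 4]
Tree (level-order array): [17, 8, 21, 5, None, None, 44, 4]
Compute height bottom-up (empty subtree = -1):
  height(4) = 1 + max(-1, -1) = 0
  height(5) = 1 + max(0, -1) = 1
  height(8) = 1 + max(1, -1) = 2
  height(44) = 1 + max(-1, -1) = 0
  height(21) = 1 + max(-1, 0) = 1
  height(17) = 1 + max(2, 1) = 3
Height = 3


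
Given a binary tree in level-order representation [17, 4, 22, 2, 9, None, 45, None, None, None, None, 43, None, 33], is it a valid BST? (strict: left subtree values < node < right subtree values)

Level-order array: [17, 4, 22, 2, 9, None, 45, None, None, None, None, 43, None, 33]
Validate using subtree bounds (lo, hi): at each node, require lo < value < hi,
then recurse left with hi=value and right with lo=value.
Preorder trace (stopping at first violation):
  at node 17 with bounds (-inf, +inf): OK
  at node 4 with bounds (-inf, 17): OK
  at node 2 with bounds (-inf, 4): OK
  at node 9 with bounds (4, 17): OK
  at node 22 with bounds (17, +inf): OK
  at node 45 with bounds (22, +inf): OK
  at node 43 with bounds (22, 45): OK
  at node 33 with bounds (22, 43): OK
No violation found at any node.
Result: Valid BST
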